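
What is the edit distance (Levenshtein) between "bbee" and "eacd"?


Computing edit distance: "bbee" -> "eacd"
DP table:
           e    a    c    d
      0    1    2    3    4
  b   1    1    2    3    4
  b   2    2    2    3    4
  e   3    2    3    3    4
  e   4    3    3    4    4
Edit distance = dp[4][4] = 4

4


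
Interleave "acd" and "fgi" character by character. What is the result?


Interleaving "acd" and "fgi":
  Position 0: 'a' from first, 'f' from second => "af"
  Position 1: 'c' from first, 'g' from second => "cg"
  Position 2: 'd' from first, 'i' from second => "di"
Result: afcgdi

afcgdi


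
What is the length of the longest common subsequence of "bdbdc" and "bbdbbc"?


LCS of "bdbdc" and "bbdbbc"
DP table:
           b    b    d    b    b    c
      0    0    0    0    0    0    0
  b   0    1    1    1    1    1    1
  d   0    1    1    2    2    2    2
  b   0    1    2    2    3    3    3
  d   0    1    2    3    3    3    3
  c   0    1    2    3    3    3    4
LCS length = dp[5][6] = 4

4


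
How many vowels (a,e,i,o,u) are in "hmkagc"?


Input: hmkagc
Checking each character:
  'h' at position 0: consonant
  'm' at position 1: consonant
  'k' at position 2: consonant
  'a' at position 3: vowel (running total: 1)
  'g' at position 4: consonant
  'c' at position 5: consonant
Total vowels: 1

1


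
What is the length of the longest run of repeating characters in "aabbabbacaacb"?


Input: "aabbabbacaacb"
Scanning for longest run:
  Position 1 ('a'): continues run of 'a', length=2
  Position 2 ('b'): new char, reset run to 1
  Position 3 ('b'): continues run of 'b', length=2
  Position 4 ('a'): new char, reset run to 1
  Position 5 ('b'): new char, reset run to 1
  Position 6 ('b'): continues run of 'b', length=2
  Position 7 ('a'): new char, reset run to 1
  Position 8 ('c'): new char, reset run to 1
  Position 9 ('a'): new char, reset run to 1
  Position 10 ('a'): continues run of 'a', length=2
  Position 11 ('c'): new char, reset run to 1
  Position 12 ('b'): new char, reset run to 1
Longest run: 'a' with length 2

2


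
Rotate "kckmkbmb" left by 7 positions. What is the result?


Input: "kckmkbmb", rotate left by 7
First 7 characters: "kckmkbm"
Remaining characters: "b"
Concatenate remaining + first: "b" + "kckmkbm" = "bkckmkbm"

bkckmkbm


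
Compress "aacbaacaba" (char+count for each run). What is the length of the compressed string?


Input: aacbaacaba
Runs:
  'a' x 2 => "a2"
  'c' x 1 => "c1"
  'b' x 1 => "b1"
  'a' x 2 => "a2"
  'c' x 1 => "c1"
  'a' x 1 => "a1"
  'b' x 1 => "b1"
  'a' x 1 => "a1"
Compressed: "a2c1b1a2c1a1b1a1"
Compressed length: 16

16


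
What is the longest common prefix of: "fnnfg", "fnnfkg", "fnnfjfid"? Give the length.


Words: fnnfg, fnnfkg, fnnfjfid
  Position 0: all 'f' => match
  Position 1: all 'n' => match
  Position 2: all 'n' => match
  Position 3: all 'f' => match
  Position 4: ('g', 'k', 'j') => mismatch, stop
LCP = "fnnf" (length 4)

4


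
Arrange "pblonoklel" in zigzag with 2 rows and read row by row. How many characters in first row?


Zigzag "pblonoklel" into 2 rows:
Placing characters:
  'p' => row 0
  'b' => row 1
  'l' => row 0
  'o' => row 1
  'n' => row 0
  'o' => row 1
  'k' => row 0
  'l' => row 1
  'e' => row 0
  'l' => row 1
Rows:
  Row 0: "plnke"
  Row 1: "booll"
First row length: 5

5


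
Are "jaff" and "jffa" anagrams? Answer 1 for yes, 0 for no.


Strings: "jaff", "jffa"
Sorted first:  affj
Sorted second: affj
Sorted forms match => anagrams

1


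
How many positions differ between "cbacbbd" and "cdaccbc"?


Comparing "cbacbbd" and "cdaccbc" position by position:
  Position 0: 'c' vs 'c' => same
  Position 1: 'b' vs 'd' => DIFFER
  Position 2: 'a' vs 'a' => same
  Position 3: 'c' vs 'c' => same
  Position 4: 'b' vs 'c' => DIFFER
  Position 5: 'b' vs 'b' => same
  Position 6: 'd' vs 'c' => DIFFER
Positions that differ: 3

3


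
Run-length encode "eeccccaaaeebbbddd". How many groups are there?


Input: eeccccaaaeebbbddd
Scanning for consecutive runs:
  Group 1: 'e' x 2 (positions 0-1)
  Group 2: 'c' x 4 (positions 2-5)
  Group 3: 'a' x 3 (positions 6-8)
  Group 4: 'e' x 2 (positions 9-10)
  Group 5: 'b' x 3 (positions 11-13)
  Group 6: 'd' x 3 (positions 14-16)
Total groups: 6

6


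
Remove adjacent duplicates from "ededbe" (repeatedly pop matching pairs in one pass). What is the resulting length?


Input: ededbe
Stack-based adjacent duplicate removal:
  Read 'e': push. Stack: e
  Read 'd': push. Stack: ed
  Read 'e': push. Stack: ede
  Read 'd': push. Stack: eded
  Read 'b': push. Stack: ededb
  Read 'e': push. Stack: ededbe
Final stack: "ededbe" (length 6)

6


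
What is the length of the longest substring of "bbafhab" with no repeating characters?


Input: "bbafhab"
Sliding window (track last position of each char):
  Position 0 ('b'): window [0,0] length 1 -- new best
  Position 1 ('b'): repeat (last at 0), move window start to 1
  Position 1 ('b'): window [1,1] length 1
  Position 2 ('a'): window [1,2] length 2 -- new best
  Position 3 ('f'): window [1,3] length 3 -- new best
  Position 4 ('h'): window [1,4] length 4 -- new best
  Position 5 ('a'): repeat (last at 2), move window start to 3
  Position 5 ('a'): window [3,5] length 3
  Position 6 ('b'): window [3,6] length 4
Longest substring with no repeats: "bafh" with length 4

4


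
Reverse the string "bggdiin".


Input: bggdiin
Reading characters right to left:
  Position 6: 'n'
  Position 5: 'i'
  Position 4: 'i'
  Position 3: 'd'
  Position 2: 'g'
  Position 1: 'g'
  Position 0: 'b'
Reversed: niidggb

niidggb


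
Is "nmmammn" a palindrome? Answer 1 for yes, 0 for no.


Input: nmmammn
Reversed: nmmammn
  Compare pos 0 ('n') with pos 6 ('n'): match
  Compare pos 1 ('m') with pos 5 ('m'): match
  Compare pos 2 ('m') with pos 4 ('m'): match
Result: palindrome

1


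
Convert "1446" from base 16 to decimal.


Input: "1446" in base 16
Positional expansion:
  Digit '1' (value 1) x 16^3 = 4096
  Digit '4' (value 4) x 16^2 = 1024
  Digit '4' (value 4) x 16^1 = 64
  Digit '6' (value 6) x 16^0 = 6
Sum = 5190

5190


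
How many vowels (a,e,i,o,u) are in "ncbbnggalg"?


Input: ncbbnggalg
Checking each character:
  'n' at position 0: consonant
  'c' at position 1: consonant
  'b' at position 2: consonant
  'b' at position 3: consonant
  'n' at position 4: consonant
  'g' at position 5: consonant
  'g' at position 6: consonant
  'a' at position 7: vowel (running total: 1)
  'l' at position 8: consonant
  'g' at position 9: consonant
Total vowels: 1

1


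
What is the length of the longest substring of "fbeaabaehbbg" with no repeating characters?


Input: "fbeaabaehbbg"
Sliding window (track last position of each char):
  Position 0 ('f'): window [0,0] length 1 -- new best
  Position 1 ('b'): window [0,1] length 2 -- new best
  Position 2 ('e'): window [0,2] length 3 -- new best
  Position 3 ('a'): window [0,3] length 4 -- new best
  Position 4 ('a'): repeat (last at 3), move window start to 4
  Position 4 ('a'): window [4,4] length 1
  Position 5 ('b'): window [4,5] length 2
  Position 6 ('a'): repeat (last at 4), move window start to 5
  Position 6 ('a'): window [5,6] length 2
  Position 7 ('e'): window [5,7] length 3
  Position 8 ('h'): window [5,8] length 4
  Position 9 ('b'): repeat (last at 5), move window start to 6
  Position 9 ('b'): window [6,9] length 4
  Position 10 ('b'): repeat (last at 9), move window start to 10
  Position 10 ('b'): window [10,10] length 1
  Position 11 ('g'): window [10,11] length 2
Longest substring with no repeats: "fbea" with length 4

4


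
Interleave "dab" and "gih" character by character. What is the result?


Interleaving "dab" and "gih":
  Position 0: 'd' from first, 'g' from second => "dg"
  Position 1: 'a' from first, 'i' from second => "ai"
  Position 2: 'b' from first, 'h' from second => "bh"
Result: dgaibh

dgaibh


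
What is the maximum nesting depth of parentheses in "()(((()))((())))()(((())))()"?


Input: "()(((()))((())))()(((())))()"
Tracking depth:
  Position 0 '(': depth becomes 1
  Position 1 ')': depth becomes 0
  Position 2 '(': depth becomes 1
  Position 3 '(': depth becomes 2
  Position 4 '(': depth becomes 3
  Position 5 '(': depth becomes 4
  Position 6 ')': depth becomes 3
  Position 7 ')': depth becomes 2
  Position 8 ')': depth becomes 1
  Position 9 '(': depth becomes 2
  Position 10 '(': depth becomes 3
  Position 11 '(': depth becomes 4
  Position 12 ')': depth becomes 3
  Position 13 ')': depth becomes 2
  Position 14 ')': depth becomes 1
  Position 15 ')': depth becomes 0
  Position 16 '(': depth becomes 1
  Position 17 ')': depth becomes 0
  Position 18 '(': depth becomes 1
  Position 19 '(': depth becomes 2
  Position 20 '(': depth becomes 3
  Position 21 '(': depth becomes 4
  Position 22 ')': depth becomes 3
  Position 23 ')': depth becomes 2
  Position 24 ')': depth becomes 1
  Position 25 ')': depth becomes 0
  Position 26 '(': depth becomes 1
  Position 27 ')': depth becomes 0
Maximum depth reached: 4

4


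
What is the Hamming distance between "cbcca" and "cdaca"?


Comparing "cbcca" and "cdaca" position by position:
  Position 0: 'c' vs 'c' => same
  Position 1: 'b' vs 'd' => differ
  Position 2: 'c' vs 'a' => differ
  Position 3: 'c' vs 'c' => same
  Position 4: 'a' vs 'a' => same
Total differences (Hamming distance): 2

2


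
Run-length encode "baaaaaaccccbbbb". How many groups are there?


Input: baaaaaaccccbbbb
Scanning for consecutive runs:
  Group 1: 'b' x 1 (positions 0-0)
  Group 2: 'a' x 6 (positions 1-6)
  Group 3: 'c' x 4 (positions 7-10)
  Group 4: 'b' x 4 (positions 11-14)
Total groups: 4

4


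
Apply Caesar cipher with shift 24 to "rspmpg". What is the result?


Caesar cipher: shift "rspmpg" by 24
  'r' (pos 17) + 24 = pos 15 = 'p'
  's' (pos 18) + 24 = pos 16 = 'q'
  'p' (pos 15) + 24 = pos 13 = 'n'
  'm' (pos 12) + 24 = pos 10 = 'k'
  'p' (pos 15) + 24 = pos 13 = 'n'
  'g' (pos 6) + 24 = pos 4 = 'e'
Result: pqnkne

pqnkne


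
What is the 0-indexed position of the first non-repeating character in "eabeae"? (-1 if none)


Input: eabeae
Character frequencies:
  'a': 2
  'b': 1
  'e': 3
Scanning left to right for freq == 1:
  Position 0 ('e'): freq=3, skip
  Position 1 ('a'): freq=2, skip
  Position 2 ('b'): unique! => answer = 2

2


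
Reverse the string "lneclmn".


Input: lneclmn
Reading characters right to left:
  Position 6: 'n'
  Position 5: 'm'
  Position 4: 'l'
  Position 3: 'c'
  Position 2: 'e'
  Position 1: 'n'
  Position 0: 'l'
Reversed: nmlcenl

nmlcenl


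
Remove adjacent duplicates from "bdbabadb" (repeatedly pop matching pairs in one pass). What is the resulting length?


Input: bdbabadb
Stack-based adjacent duplicate removal:
  Read 'b': push. Stack: b
  Read 'd': push. Stack: bd
  Read 'b': push. Stack: bdb
  Read 'a': push. Stack: bdba
  Read 'b': push. Stack: bdbab
  Read 'a': push. Stack: bdbaba
  Read 'd': push. Stack: bdbabad
  Read 'b': push. Stack: bdbabadb
Final stack: "bdbabadb" (length 8)

8


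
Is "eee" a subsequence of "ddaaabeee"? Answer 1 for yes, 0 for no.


Check if "eee" is a subsequence of "ddaaabeee"
Greedy scan:
  Position 0 ('d'): no match needed
  Position 1 ('d'): no match needed
  Position 2 ('a'): no match needed
  Position 3 ('a'): no match needed
  Position 4 ('a'): no match needed
  Position 5 ('b'): no match needed
  Position 6 ('e'): matches sub[0] = 'e'
  Position 7 ('e'): matches sub[1] = 'e'
  Position 8 ('e'): matches sub[2] = 'e'
All 3 characters matched => is a subsequence

1


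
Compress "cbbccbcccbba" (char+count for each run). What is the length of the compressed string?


Input: cbbccbcccbba
Runs:
  'c' x 1 => "c1"
  'b' x 2 => "b2"
  'c' x 2 => "c2"
  'b' x 1 => "b1"
  'c' x 3 => "c3"
  'b' x 2 => "b2"
  'a' x 1 => "a1"
Compressed: "c1b2c2b1c3b2a1"
Compressed length: 14

14


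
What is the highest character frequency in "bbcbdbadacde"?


Input: bbcbdbadacde
Character counts:
  'a': 2
  'b': 4
  'c': 2
  'd': 3
  'e': 1
Maximum frequency: 4

4


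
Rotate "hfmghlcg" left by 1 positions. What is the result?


Input: "hfmghlcg", rotate left by 1
First 1 characters: "h"
Remaining characters: "fmghlcg"
Concatenate remaining + first: "fmghlcg" + "h" = "fmghlcgh"

fmghlcgh


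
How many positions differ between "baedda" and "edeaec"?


Comparing "baedda" and "edeaec" position by position:
  Position 0: 'b' vs 'e' => DIFFER
  Position 1: 'a' vs 'd' => DIFFER
  Position 2: 'e' vs 'e' => same
  Position 3: 'd' vs 'a' => DIFFER
  Position 4: 'd' vs 'e' => DIFFER
  Position 5: 'a' vs 'c' => DIFFER
Positions that differ: 5

5


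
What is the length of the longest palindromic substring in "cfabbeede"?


Input: "cfabbeede"
Checking substrings for palindromes:
  [6:9] "ede" (len 3) => palindrome
  [3:5] "bb" (len 2) => palindrome
  [5:7] "ee" (len 2) => palindrome
Longest palindromic substring: "ede" with length 3

3


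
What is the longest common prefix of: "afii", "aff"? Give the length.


Words: afii, aff
  Position 0: all 'a' => match
  Position 1: all 'f' => match
  Position 2: ('i', 'f') => mismatch, stop
LCP = "af" (length 2)

2


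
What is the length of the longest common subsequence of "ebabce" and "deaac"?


LCS of "ebabce" and "deaac"
DP table:
           d    e    a    a    c
      0    0    0    0    0    0
  e   0    0    1    1    1    1
  b   0    0    1    1    1    1
  a   0    0    1    2    2    2
  b   0    0    1    2    2    2
  c   0    0    1    2    2    3
  e   0    0    1    2    2    3
LCS length = dp[6][5] = 3

3


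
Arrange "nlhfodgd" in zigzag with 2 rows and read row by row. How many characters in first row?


Zigzag "nlhfodgd" into 2 rows:
Placing characters:
  'n' => row 0
  'l' => row 1
  'h' => row 0
  'f' => row 1
  'o' => row 0
  'd' => row 1
  'g' => row 0
  'd' => row 1
Rows:
  Row 0: "nhog"
  Row 1: "lfdd"
First row length: 4

4


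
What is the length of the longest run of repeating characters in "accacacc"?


Input: "accacacc"
Scanning for longest run:
  Position 1 ('c'): new char, reset run to 1
  Position 2 ('c'): continues run of 'c', length=2
  Position 3 ('a'): new char, reset run to 1
  Position 4 ('c'): new char, reset run to 1
  Position 5 ('a'): new char, reset run to 1
  Position 6 ('c'): new char, reset run to 1
  Position 7 ('c'): continues run of 'c', length=2
Longest run: 'c' with length 2

2


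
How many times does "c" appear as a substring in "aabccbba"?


Searching for "c" in "aabccbba"
Scanning each position:
  Position 0: "a" => no
  Position 1: "a" => no
  Position 2: "b" => no
  Position 3: "c" => MATCH
  Position 4: "c" => MATCH
  Position 5: "b" => no
  Position 6: "b" => no
  Position 7: "a" => no
Total occurrences: 2

2


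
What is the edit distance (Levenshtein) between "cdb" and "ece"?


Computing edit distance: "cdb" -> "ece"
DP table:
           e    c    e
      0    1    2    3
  c   1    1    1    2
  d   2    2    2    2
  b   3    3    3    3
Edit distance = dp[3][3] = 3

3


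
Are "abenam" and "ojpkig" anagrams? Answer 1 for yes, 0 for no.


Strings: "abenam", "ojpkig"
Sorted first:  aabemn
Sorted second: gijkop
Differ at position 0: 'a' vs 'g' => not anagrams

0


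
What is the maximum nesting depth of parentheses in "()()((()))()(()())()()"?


Input: "()()((()))()(()())()()"
Tracking depth:
  Position 0 '(': depth becomes 1
  Position 1 ')': depth becomes 0
  Position 2 '(': depth becomes 1
  Position 3 ')': depth becomes 0
  Position 4 '(': depth becomes 1
  Position 5 '(': depth becomes 2
  Position 6 '(': depth becomes 3
  Position 7 ')': depth becomes 2
  Position 8 ')': depth becomes 1
  Position 9 ')': depth becomes 0
  Position 10 '(': depth becomes 1
  Position 11 ')': depth becomes 0
  Position 12 '(': depth becomes 1
  Position 13 '(': depth becomes 2
  Position 14 ')': depth becomes 1
  Position 15 '(': depth becomes 2
  Position 16 ')': depth becomes 1
  Position 17 ')': depth becomes 0
  Position 18 '(': depth becomes 1
  Position 19 ')': depth becomes 0
  Position 20 '(': depth becomes 1
  Position 21 ')': depth becomes 0
Maximum depth reached: 3

3


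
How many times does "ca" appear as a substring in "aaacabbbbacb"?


Searching for "ca" in "aaacabbbbacb"
Scanning each position:
  Position 0: "aa" => no
  Position 1: "aa" => no
  Position 2: "ac" => no
  Position 3: "ca" => MATCH
  Position 4: "ab" => no
  Position 5: "bb" => no
  Position 6: "bb" => no
  Position 7: "bb" => no
  Position 8: "ba" => no
  Position 9: "ac" => no
  Position 10: "cb" => no
Total occurrences: 1

1


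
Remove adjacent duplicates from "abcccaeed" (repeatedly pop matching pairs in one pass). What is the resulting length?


Input: abcccaeed
Stack-based adjacent duplicate removal:
  Read 'a': push. Stack: a
  Read 'b': push. Stack: ab
  Read 'c': push. Stack: abc
  Read 'c': matches stack top 'c' => pop. Stack: ab
  Read 'c': push. Stack: abc
  Read 'a': push. Stack: abca
  Read 'e': push. Stack: abcae
  Read 'e': matches stack top 'e' => pop. Stack: abca
  Read 'd': push. Stack: abcad
Final stack: "abcad" (length 5)

5


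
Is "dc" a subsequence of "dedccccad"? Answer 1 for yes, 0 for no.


Check if "dc" is a subsequence of "dedccccad"
Greedy scan:
  Position 0 ('d'): matches sub[0] = 'd'
  Position 1 ('e'): no match needed
  Position 2 ('d'): no match needed
  Position 3 ('c'): matches sub[1] = 'c'
  Position 4 ('c'): no match needed
  Position 5 ('c'): no match needed
  Position 6 ('c'): no match needed
  Position 7 ('a'): no match needed
  Position 8 ('d'): no match needed
All 2 characters matched => is a subsequence

1


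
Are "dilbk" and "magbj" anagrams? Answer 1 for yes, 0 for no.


Strings: "dilbk", "magbj"
Sorted first:  bdikl
Sorted second: abgjm
Differ at position 0: 'b' vs 'a' => not anagrams

0


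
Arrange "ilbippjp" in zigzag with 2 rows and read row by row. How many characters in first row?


Zigzag "ilbippjp" into 2 rows:
Placing characters:
  'i' => row 0
  'l' => row 1
  'b' => row 0
  'i' => row 1
  'p' => row 0
  'p' => row 1
  'j' => row 0
  'p' => row 1
Rows:
  Row 0: "ibpj"
  Row 1: "lipp"
First row length: 4

4


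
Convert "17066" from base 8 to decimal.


Input: "17066" in base 8
Positional expansion:
  Digit '1' (value 1) x 8^4 = 4096
  Digit '7' (value 7) x 8^3 = 3584
  Digit '0' (value 0) x 8^2 = 0
  Digit '6' (value 6) x 8^1 = 48
  Digit '6' (value 6) x 8^0 = 6
Sum = 7734

7734


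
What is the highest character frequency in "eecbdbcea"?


Input: eecbdbcea
Character counts:
  'a': 1
  'b': 2
  'c': 2
  'd': 1
  'e': 3
Maximum frequency: 3

3


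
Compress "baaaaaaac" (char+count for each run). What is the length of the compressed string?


Input: baaaaaaac
Runs:
  'b' x 1 => "b1"
  'a' x 7 => "a7"
  'c' x 1 => "c1"
Compressed: "b1a7c1"
Compressed length: 6

6


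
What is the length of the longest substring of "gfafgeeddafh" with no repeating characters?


Input: "gfafgeeddafh"
Sliding window (track last position of each char):
  Position 0 ('g'): window [0,0] length 1 -- new best
  Position 1 ('f'): window [0,1] length 2 -- new best
  Position 2 ('a'): window [0,2] length 3 -- new best
  Position 3 ('f'): repeat (last at 1), move window start to 2
  Position 3 ('f'): window [2,3] length 2
  Position 4 ('g'): window [2,4] length 3
  Position 5 ('e'): window [2,5] length 4 -- new best
  Position 6 ('e'): repeat (last at 5), move window start to 6
  Position 6 ('e'): window [6,6] length 1
  Position 7 ('d'): window [6,7] length 2
  Position 8 ('d'): repeat (last at 7), move window start to 8
  Position 8 ('d'): window [8,8] length 1
  Position 9 ('a'): window [8,9] length 2
  Position 10 ('f'): window [8,10] length 3
  Position 11 ('h'): window [8,11] length 4
Longest substring with no repeats: "afge" with length 4

4


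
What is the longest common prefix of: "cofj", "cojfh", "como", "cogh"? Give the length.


Words: cofj, cojfh, como, cogh
  Position 0: all 'c' => match
  Position 1: all 'o' => match
  Position 2: ('f', 'j', 'm', 'g') => mismatch, stop
LCP = "co" (length 2)

2


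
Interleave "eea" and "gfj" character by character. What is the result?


Interleaving "eea" and "gfj":
  Position 0: 'e' from first, 'g' from second => "eg"
  Position 1: 'e' from first, 'f' from second => "ef"
  Position 2: 'a' from first, 'j' from second => "aj"
Result: egefaj

egefaj


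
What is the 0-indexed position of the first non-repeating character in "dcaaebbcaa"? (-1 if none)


Input: dcaaebbcaa
Character frequencies:
  'a': 4
  'b': 2
  'c': 2
  'd': 1
  'e': 1
Scanning left to right for freq == 1:
  Position 0 ('d'): unique! => answer = 0

0


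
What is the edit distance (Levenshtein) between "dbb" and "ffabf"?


Computing edit distance: "dbb" -> "ffabf"
DP table:
           f    f    a    b    f
      0    1    2    3    4    5
  d   1    1    2    3    4    5
  b   2    2    2    3    3    4
  b   3    3    3    3    3    4
Edit distance = dp[3][5] = 4

4


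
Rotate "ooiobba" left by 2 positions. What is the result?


Input: "ooiobba", rotate left by 2
First 2 characters: "oo"
Remaining characters: "iobba"
Concatenate remaining + first: "iobba" + "oo" = "iobbaoo"

iobbaoo


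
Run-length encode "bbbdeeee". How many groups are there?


Input: bbbdeeee
Scanning for consecutive runs:
  Group 1: 'b' x 3 (positions 0-2)
  Group 2: 'd' x 1 (positions 3-3)
  Group 3: 'e' x 4 (positions 4-7)
Total groups: 3

3


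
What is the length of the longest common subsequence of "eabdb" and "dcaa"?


LCS of "eabdb" and "dcaa"
DP table:
           d    c    a    a
      0    0    0    0    0
  e   0    0    0    0    0
  a   0    0    0    1    1
  b   0    0    0    1    1
  d   0    1    1    1    1
  b   0    1    1    1    1
LCS length = dp[5][4] = 1

1


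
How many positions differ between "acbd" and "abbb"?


Comparing "acbd" and "abbb" position by position:
  Position 0: 'a' vs 'a' => same
  Position 1: 'c' vs 'b' => DIFFER
  Position 2: 'b' vs 'b' => same
  Position 3: 'd' vs 'b' => DIFFER
Positions that differ: 2

2


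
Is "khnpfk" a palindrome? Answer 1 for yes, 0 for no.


Input: khnpfk
Reversed: kfpnhk
  Compare pos 0 ('k') with pos 5 ('k'): match
  Compare pos 1 ('h') with pos 4 ('f'): MISMATCH
  Compare pos 2 ('n') with pos 3 ('p'): MISMATCH
Result: not a palindrome

0


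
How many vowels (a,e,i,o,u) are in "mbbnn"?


Input: mbbnn
Checking each character:
  'm' at position 0: consonant
  'b' at position 1: consonant
  'b' at position 2: consonant
  'n' at position 3: consonant
  'n' at position 4: consonant
Total vowels: 0

0


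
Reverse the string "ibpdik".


Input: ibpdik
Reading characters right to left:
  Position 5: 'k'
  Position 4: 'i'
  Position 3: 'd'
  Position 2: 'p'
  Position 1: 'b'
  Position 0: 'i'
Reversed: kidpbi

kidpbi


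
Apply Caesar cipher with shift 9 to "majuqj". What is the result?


Caesar cipher: shift "majuqj" by 9
  'm' (pos 12) + 9 = pos 21 = 'v'
  'a' (pos 0) + 9 = pos 9 = 'j'
  'j' (pos 9) + 9 = pos 18 = 's'
  'u' (pos 20) + 9 = pos 3 = 'd'
  'q' (pos 16) + 9 = pos 25 = 'z'
  'j' (pos 9) + 9 = pos 18 = 's'
Result: vjsdzs

vjsdzs


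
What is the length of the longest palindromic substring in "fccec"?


Input: "fccec"
Checking substrings for palindromes:
  [2:5] "cec" (len 3) => palindrome
  [1:3] "cc" (len 2) => palindrome
Longest palindromic substring: "cec" with length 3

3


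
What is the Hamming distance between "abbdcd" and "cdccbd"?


Comparing "abbdcd" and "cdccbd" position by position:
  Position 0: 'a' vs 'c' => differ
  Position 1: 'b' vs 'd' => differ
  Position 2: 'b' vs 'c' => differ
  Position 3: 'd' vs 'c' => differ
  Position 4: 'c' vs 'b' => differ
  Position 5: 'd' vs 'd' => same
Total differences (Hamming distance): 5

5


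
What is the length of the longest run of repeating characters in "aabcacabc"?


Input: "aabcacabc"
Scanning for longest run:
  Position 1 ('a'): continues run of 'a', length=2
  Position 2 ('b'): new char, reset run to 1
  Position 3 ('c'): new char, reset run to 1
  Position 4 ('a'): new char, reset run to 1
  Position 5 ('c'): new char, reset run to 1
  Position 6 ('a'): new char, reset run to 1
  Position 7 ('b'): new char, reset run to 1
  Position 8 ('c'): new char, reset run to 1
Longest run: 'a' with length 2

2


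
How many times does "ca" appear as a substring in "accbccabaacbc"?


Searching for "ca" in "accbccabaacbc"
Scanning each position:
  Position 0: "ac" => no
  Position 1: "cc" => no
  Position 2: "cb" => no
  Position 3: "bc" => no
  Position 4: "cc" => no
  Position 5: "ca" => MATCH
  Position 6: "ab" => no
  Position 7: "ba" => no
  Position 8: "aa" => no
  Position 9: "ac" => no
  Position 10: "cb" => no
  Position 11: "bc" => no
Total occurrences: 1

1


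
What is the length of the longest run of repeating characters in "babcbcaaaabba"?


Input: "babcbcaaaabba"
Scanning for longest run:
  Position 1 ('a'): new char, reset run to 1
  Position 2 ('b'): new char, reset run to 1
  Position 3 ('c'): new char, reset run to 1
  Position 4 ('b'): new char, reset run to 1
  Position 5 ('c'): new char, reset run to 1
  Position 6 ('a'): new char, reset run to 1
  Position 7 ('a'): continues run of 'a', length=2
  Position 8 ('a'): continues run of 'a', length=3
  Position 9 ('a'): continues run of 'a', length=4
  Position 10 ('b'): new char, reset run to 1
  Position 11 ('b'): continues run of 'b', length=2
  Position 12 ('a'): new char, reset run to 1
Longest run: 'a' with length 4

4


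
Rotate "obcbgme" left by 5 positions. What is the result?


Input: "obcbgme", rotate left by 5
First 5 characters: "obcbg"
Remaining characters: "me"
Concatenate remaining + first: "me" + "obcbg" = "meobcbg"

meobcbg


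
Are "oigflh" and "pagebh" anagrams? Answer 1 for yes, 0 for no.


Strings: "oigflh", "pagebh"
Sorted first:  fghilo
Sorted second: abeghp
Differ at position 0: 'f' vs 'a' => not anagrams

0


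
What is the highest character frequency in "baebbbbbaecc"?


Input: baebbbbbaecc
Character counts:
  'a': 2
  'b': 6
  'c': 2
  'e': 2
Maximum frequency: 6

6


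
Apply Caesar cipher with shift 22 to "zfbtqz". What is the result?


Caesar cipher: shift "zfbtqz" by 22
  'z' (pos 25) + 22 = pos 21 = 'v'
  'f' (pos 5) + 22 = pos 1 = 'b'
  'b' (pos 1) + 22 = pos 23 = 'x'
  't' (pos 19) + 22 = pos 15 = 'p'
  'q' (pos 16) + 22 = pos 12 = 'm'
  'z' (pos 25) + 22 = pos 21 = 'v'
Result: vbxpmv

vbxpmv


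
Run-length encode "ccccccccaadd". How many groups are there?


Input: ccccccccaadd
Scanning for consecutive runs:
  Group 1: 'c' x 8 (positions 0-7)
  Group 2: 'a' x 2 (positions 8-9)
  Group 3: 'd' x 2 (positions 10-11)
Total groups: 3

3


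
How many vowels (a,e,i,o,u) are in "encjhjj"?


Input: encjhjj
Checking each character:
  'e' at position 0: vowel (running total: 1)
  'n' at position 1: consonant
  'c' at position 2: consonant
  'j' at position 3: consonant
  'h' at position 4: consonant
  'j' at position 5: consonant
  'j' at position 6: consonant
Total vowels: 1

1


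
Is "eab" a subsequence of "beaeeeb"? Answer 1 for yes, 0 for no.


Check if "eab" is a subsequence of "beaeeeb"
Greedy scan:
  Position 0 ('b'): no match needed
  Position 1 ('e'): matches sub[0] = 'e'
  Position 2 ('a'): matches sub[1] = 'a'
  Position 3 ('e'): no match needed
  Position 4 ('e'): no match needed
  Position 5 ('e'): no match needed
  Position 6 ('b'): matches sub[2] = 'b'
All 3 characters matched => is a subsequence

1


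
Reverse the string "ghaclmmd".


Input: ghaclmmd
Reading characters right to left:
  Position 7: 'd'
  Position 6: 'm'
  Position 5: 'm'
  Position 4: 'l'
  Position 3: 'c'
  Position 2: 'a'
  Position 1: 'h'
  Position 0: 'g'
Reversed: dmmlcahg

dmmlcahg


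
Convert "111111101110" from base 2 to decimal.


Input: "111111101110" in base 2
Positional expansion:
  Digit '1' (value 1) x 2^11 = 2048
  Digit '1' (value 1) x 2^10 = 1024
  Digit '1' (value 1) x 2^9 = 512
  Digit '1' (value 1) x 2^8 = 256
  Digit '1' (value 1) x 2^7 = 128
  Digit '1' (value 1) x 2^6 = 64
  Digit '1' (value 1) x 2^5 = 32
  Digit '0' (value 0) x 2^4 = 0
  Digit '1' (value 1) x 2^3 = 8
  Digit '1' (value 1) x 2^2 = 4
  Digit '1' (value 1) x 2^1 = 2
  Digit '0' (value 0) x 2^0 = 0
Sum = 4078

4078


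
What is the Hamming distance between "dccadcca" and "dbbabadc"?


Comparing "dccadcca" and "dbbabadc" position by position:
  Position 0: 'd' vs 'd' => same
  Position 1: 'c' vs 'b' => differ
  Position 2: 'c' vs 'b' => differ
  Position 3: 'a' vs 'a' => same
  Position 4: 'd' vs 'b' => differ
  Position 5: 'c' vs 'a' => differ
  Position 6: 'c' vs 'd' => differ
  Position 7: 'a' vs 'c' => differ
Total differences (Hamming distance): 6

6


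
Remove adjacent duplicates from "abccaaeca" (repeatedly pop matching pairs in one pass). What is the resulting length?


Input: abccaaeca
Stack-based adjacent duplicate removal:
  Read 'a': push. Stack: a
  Read 'b': push. Stack: ab
  Read 'c': push. Stack: abc
  Read 'c': matches stack top 'c' => pop. Stack: ab
  Read 'a': push. Stack: aba
  Read 'a': matches stack top 'a' => pop. Stack: ab
  Read 'e': push. Stack: abe
  Read 'c': push. Stack: abec
  Read 'a': push. Stack: abeca
Final stack: "abeca" (length 5)

5


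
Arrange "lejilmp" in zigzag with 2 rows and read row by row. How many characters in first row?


Zigzag "lejilmp" into 2 rows:
Placing characters:
  'l' => row 0
  'e' => row 1
  'j' => row 0
  'i' => row 1
  'l' => row 0
  'm' => row 1
  'p' => row 0
Rows:
  Row 0: "ljlp"
  Row 1: "eim"
First row length: 4

4


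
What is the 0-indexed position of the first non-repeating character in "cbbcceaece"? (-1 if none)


Input: cbbcceaece
Character frequencies:
  'a': 1
  'b': 2
  'c': 4
  'e': 3
Scanning left to right for freq == 1:
  Position 0 ('c'): freq=4, skip
  Position 1 ('b'): freq=2, skip
  Position 2 ('b'): freq=2, skip
  Position 3 ('c'): freq=4, skip
  Position 4 ('c'): freq=4, skip
  Position 5 ('e'): freq=3, skip
  Position 6 ('a'): unique! => answer = 6

6


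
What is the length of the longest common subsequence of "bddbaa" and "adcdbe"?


LCS of "bddbaa" and "adcdbe"
DP table:
           a    d    c    d    b    e
      0    0    0    0    0    0    0
  b   0    0    0    0    0    1    1
  d   0    0    1    1    1    1    1
  d   0    0    1    1    2    2    2
  b   0    0    1    1    2    3    3
  a   0    1    1    1    2    3    3
  a   0    1    1    1    2    3    3
LCS length = dp[6][6] = 3

3


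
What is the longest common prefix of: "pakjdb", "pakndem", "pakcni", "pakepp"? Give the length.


Words: pakjdb, pakndem, pakcni, pakepp
  Position 0: all 'p' => match
  Position 1: all 'a' => match
  Position 2: all 'k' => match
  Position 3: ('j', 'n', 'c', 'e') => mismatch, stop
LCP = "pak" (length 3)

3


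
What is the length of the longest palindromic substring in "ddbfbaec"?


Input: "ddbfbaec"
Checking substrings for palindromes:
  [2:5] "bfb" (len 3) => palindrome
  [0:2] "dd" (len 2) => palindrome
Longest palindromic substring: "bfb" with length 3

3


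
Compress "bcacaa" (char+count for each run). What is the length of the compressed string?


Input: bcacaa
Runs:
  'b' x 1 => "b1"
  'c' x 1 => "c1"
  'a' x 1 => "a1"
  'c' x 1 => "c1"
  'a' x 2 => "a2"
Compressed: "b1c1a1c1a2"
Compressed length: 10

10


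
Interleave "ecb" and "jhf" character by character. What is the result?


Interleaving "ecb" and "jhf":
  Position 0: 'e' from first, 'j' from second => "ej"
  Position 1: 'c' from first, 'h' from second => "ch"
  Position 2: 'b' from first, 'f' from second => "bf"
Result: ejchbf

ejchbf


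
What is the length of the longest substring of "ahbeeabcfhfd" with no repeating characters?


Input: "ahbeeabcfhfd"
Sliding window (track last position of each char):
  Position 0 ('a'): window [0,0] length 1 -- new best
  Position 1 ('h'): window [0,1] length 2 -- new best
  Position 2 ('b'): window [0,2] length 3 -- new best
  Position 3 ('e'): window [0,3] length 4 -- new best
  Position 4 ('e'): repeat (last at 3), move window start to 4
  Position 4 ('e'): window [4,4] length 1
  Position 5 ('a'): window [4,5] length 2
  Position 6 ('b'): window [4,6] length 3
  Position 7 ('c'): window [4,7] length 4
  Position 8 ('f'): window [4,8] length 5 -- new best
  Position 9 ('h'): window [4,9] length 6 -- new best
  Position 10 ('f'): repeat (last at 8), move window start to 9
  Position 10 ('f'): window [9,10] length 2
  Position 11 ('d'): window [9,11] length 3
Longest substring with no repeats: "eabcfh" with length 6

6


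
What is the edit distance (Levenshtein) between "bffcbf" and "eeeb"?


Computing edit distance: "bffcbf" -> "eeeb"
DP table:
           e    e    e    b
      0    1    2    3    4
  b   1    1    2    3    3
  f   2    2    2    3    4
  f   3    3    3    3    4
  c   4    4    4    4    4
  b   5    5    5    5    4
  f   6    6    6    6    5
Edit distance = dp[6][4] = 5

5


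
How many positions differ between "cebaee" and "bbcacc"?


Comparing "cebaee" and "bbcacc" position by position:
  Position 0: 'c' vs 'b' => DIFFER
  Position 1: 'e' vs 'b' => DIFFER
  Position 2: 'b' vs 'c' => DIFFER
  Position 3: 'a' vs 'a' => same
  Position 4: 'e' vs 'c' => DIFFER
  Position 5: 'e' vs 'c' => DIFFER
Positions that differ: 5

5


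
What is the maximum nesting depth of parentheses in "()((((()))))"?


Input: "()((((()))))"
Tracking depth:
  Position 0 '(': depth becomes 1
  Position 1 ')': depth becomes 0
  Position 2 '(': depth becomes 1
  Position 3 '(': depth becomes 2
  Position 4 '(': depth becomes 3
  Position 5 '(': depth becomes 4
  Position 6 '(': depth becomes 5
  Position 7 ')': depth becomes 4
  Position 8 ')': depth becomes 3
  Position 9 ')': depth becomes 2
  Position 10 ')': depth becomes 1
  Position 11 ')': depth becomes 0
Maximum depth reached: 5

5


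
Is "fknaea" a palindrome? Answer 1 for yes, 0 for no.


Input: fknaea
Reversed: aeankf
  Compare pos 0 ('f') with pos 5 ('a'): MISMATCH
  Compare pos 1 ('k') with pos 4 ('e'): MISMATCH
  Compare pos 2 ('n') with pos 3 ('a'): MISMATCH
Result: not a palindrome

0


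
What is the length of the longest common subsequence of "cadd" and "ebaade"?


LCS of "cadd" and "ebaade"
DP table:
           e    b    a    a    d    e
      0    0    0    0    0    0    0
  c   0    0    0    0    0    0    0
  a   0    0    0    1    1    1    1
  d   0    0    0    1    1    2    2
  d   0    0    0    1    1    2    2
LCS length = dp[4][6] = 2

2


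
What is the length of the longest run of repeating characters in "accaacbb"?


Input: "accaacbb"
Scanning for longest run:
  Position 1 ('c'): new char, reset run to 1
  Position 2 ('c'): continues run of 'c', length=2
  Position 3 ('a'): new char, reset run to 1
  Position 4 ('a'): continues run of 'a', length=2
  Position 5 ('c'): new char, reset run to 1
  Position 6 ('b'): new char, reset run to 1
  Position 7 ('b'): continues run of 'b', length=2
Longest run: 'c' with length 2

2


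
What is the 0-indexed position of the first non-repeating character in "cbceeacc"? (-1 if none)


Input: cbceeacc
Character frequencies:
  'a': 1
  'b': 1
  'c': 4
  'e': 2
Scanning left to right for freq == 1:
  Position 0 ('c'): freq=4, skip
  Position 1 ('b'): unique! => answer = 1

1


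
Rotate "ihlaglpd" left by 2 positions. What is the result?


Input: "ihlaglpd", rotate left by 2
First 2 characters: "ih"
Remaining characters: "laglpd"
Concatenate remaining + first: "laglpd" + "ih" = "laglpdih"

laglpdih


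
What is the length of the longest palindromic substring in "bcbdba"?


Input: "bcbdba"
Checking substrings for palindromes:
  [0:3] "bcb" (len 3) => palindrome
  [2:5] "bdb" (len 3) => palindrome
Longest palindromic substring: "bcb" with length 3

3


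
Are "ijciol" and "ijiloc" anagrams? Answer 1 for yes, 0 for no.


Strings: "ijciol", "ijiloc"
Sorted first:  ciijlo
Sorted second: ciijlo
Sorted forms match => anagrams

1


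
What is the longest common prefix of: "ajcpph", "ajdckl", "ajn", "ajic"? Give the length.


Words: ajcpph, ajdckl, ajn, ajic
  Position 0: all 'a' => match
  Position 1: all 'j' => match
  Position 2: ('c', 'd', 'n', 'i') => mismatch, stop
LCP = "aj" (length 2)

2


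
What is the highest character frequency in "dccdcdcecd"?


Input: dccdcdcecd
Character counts:
  'c': 5
  'd': 4
  'e': 1
Maximum frequency: 5

5


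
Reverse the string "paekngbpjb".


Input: paekngbpjb
Reading characters right to left:
  Position 9: 'b'
  Position 8: 'j'
  Position 7: 'p'
  Position 6: 'b'
  Position 5: 'g'
  Position 4: 'n'
  Position 3: 'k'
  Position 2: 'e'
  Position 1: 'a'
  Position 0: 'p'
Reversed: bjpbgnkeap

bjpbgnkeap


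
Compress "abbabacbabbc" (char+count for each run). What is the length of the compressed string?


Input: abbabacbabbc
Runs:
  'a' x 1 => "a1"
  'b' x 2 => "b2"
  'a' x 1 => "a1"
  'b' x 1 => "b1"
  'a' x 1 => "a1"
  'c' x 1 => "c1"
  'b' x 1 => "b1"
  'a' x 1 => "a1"
  'b' x 2 => "b2"
  'c' x 1 => "c1"
Compressed: "a1b2a1b1a1c1b1a1b2c1"
Compressed length: 20

20


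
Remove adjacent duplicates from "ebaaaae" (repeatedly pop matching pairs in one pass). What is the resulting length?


Input: ebaaaae
Stack-based adjacent duplicate removal:
  Read 'e': push. Stack: e
  Read 'b': push. Stack: eb
  Read 'a': push. Stack: eba
  Read 'a': matches stack top 'a' => pop. Stack: eb
  Read 'a': push. Stack: eba
  Read 'a': matches stack top 'a' => pop. Stack: eb
  Read 'e': push. Stack: ebe
Final stack: "ebe" (length 3)

3


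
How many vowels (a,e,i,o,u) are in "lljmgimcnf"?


Input: lljmgimcnf
Checking each character:
  'l' at position 0: consonant
  'l' at position 1: consonant
  'j' at position 2: consonant
  'm' at position 3: consonant
  'g' at position 4: consonant
  'i' at position 5: vowel (running total: 1)
  'm' at position 6: consonant
  'c' at position 7: consonant
  'n' at position 8: consonant
  'f' at position 9: consonant
Total vowels: 1

1


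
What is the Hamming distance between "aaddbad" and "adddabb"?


Comparing "aaddbad" and "adddabb" position by position:
  Position 0: 'a' vs 'a' => same
  Position 1: 'a' vs 'd' => differ
  Position 2: 'd' vs 'd' => same
  Position 3: 'd' vs 'd' => same
  Position 4: 'b' vs 'a' => differ
  Position 5: 'a' vs 'b' => differ
  Position 6: 'd' vs 'b' => differ
Total differences (Hamming distance): 4

4


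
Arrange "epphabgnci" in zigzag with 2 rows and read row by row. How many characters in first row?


Zigzag "epphabgnci" into 2 rows:
Placing characters:
  'e' => row 0
  'p' => row 1
  'p' => row 0
  'h' => row 1
  'a' => row 0
  'b' => row 1
  'g' => row 0
  'n' => row 1
  'c' => row 0
  'i' => row 1
Rows:
  Row 0: "epagc"
  Row 1: "phbni"
First row length: 5

5


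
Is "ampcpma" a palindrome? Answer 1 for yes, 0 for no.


Input: ampcpma
Reversed: ampcpma
  Compare pos 0 ('a') with pos 6 ('a'): match
  Compare pos 1 ('m') with pos 5 ('m'): match
  Compare pos 2 ('p') with pos 4 ('p'): match
Result: palindrome

1


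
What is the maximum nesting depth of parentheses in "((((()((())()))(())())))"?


Input: "((((()((())()))(())())))"
Tracking depth:
  Position 0 '(': depth becomes 1
  Position 1 '(': depth becomes 2
  Position 2 '(': depth becomes 3
  Position 3 '(': depth becomes 4
  Position 4 '(': depth becomes 5
  Position 5 ')': depth becomes 4
  Position 6 '(': depth becomes 5
  Position 7 '(': depth becomes 6
  Position 8 '(': depth becomes 7
  Position 9 ')': depth becomes 6
  Position 10 ')': depth becomes 5
  Position 11 '(': depth becomes 6
  Position 12 ')': depth becomes 5
  Position 13 ')': depth becomes 4
  Position 14 ')': depth becomes 3
  Position 15 '(': depth becomes 4
  Position 16 '(': depth becomes 5
  Position 17 ')': depth becomes 4
  Position 18 ')': depth becomes 3
  Position 19 '(': depth becomes 4
  Position 20 ')': depth becomes 3
  Position 21 ')': depth becomes 2
  Position 22 ')': depth becomes 1
  Position 23 ')': depth becomes 0
Maximum depth reached: 7

7
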